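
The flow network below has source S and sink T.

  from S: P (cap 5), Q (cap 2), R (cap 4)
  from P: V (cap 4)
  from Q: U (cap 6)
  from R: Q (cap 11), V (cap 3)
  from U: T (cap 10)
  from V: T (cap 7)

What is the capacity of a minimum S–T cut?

Augment S→P→V→T: bottleneck 4, flow now 4.
Augment S→Q→U→T: bottleneck 2, flow now 6.
Augment S→R→V→T: bottleneck 3, flow now 9.
Augment S→R→Q→U→T: bottleneck 1, flow now 10.
No augmenting path remains; maximum flow = 10.
By max-flow min-cut, the minimum cut capacity equals the max flow.
In the residual graph, reachable from S: {S, P}.
Min-cut edges: S→Q (2), S→R (4), P→V (4); capacity 2 + 4 + 4 = 10.

10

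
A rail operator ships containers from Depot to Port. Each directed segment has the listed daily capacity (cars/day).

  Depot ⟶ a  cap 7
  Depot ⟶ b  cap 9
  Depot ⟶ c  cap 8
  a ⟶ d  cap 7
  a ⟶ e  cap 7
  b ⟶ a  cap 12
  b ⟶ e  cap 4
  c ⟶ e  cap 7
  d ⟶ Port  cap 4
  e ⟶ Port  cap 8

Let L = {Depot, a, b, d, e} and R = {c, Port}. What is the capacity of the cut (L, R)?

Edges leaving {Depot, a, b, d, e}: Depot→c (8), d→Port (4), e→Port (8).
Cut capacity = 8 + 4 + 8 = 20.

20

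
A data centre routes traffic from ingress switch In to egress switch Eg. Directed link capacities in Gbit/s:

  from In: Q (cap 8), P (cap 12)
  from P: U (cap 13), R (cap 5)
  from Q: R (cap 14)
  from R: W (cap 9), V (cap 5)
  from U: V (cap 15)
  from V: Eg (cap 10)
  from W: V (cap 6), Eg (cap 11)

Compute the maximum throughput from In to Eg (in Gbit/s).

Augment In→P→R→V→Eg: bottleneck 5, flow now 5.
Augment In→P→U→V→Eg: bottleneck 5, flow now 10.
Augment In→Q→R→W→Eg: bottleneck 8, flow now 18.
Augment In→P→U→V→R→W→Eg: bottleneck 1, flow now 19. (uses reverse residual edge)
No augmenting path remains; maximum flow = 19.
In the residual graph, reachable from In: {In, P, Q, R, U, V}.
Min-cut edges: R→W (9), V→Eg (10); capacity 9 + 10 = 19.
This cut is saturated, so no flow can exceed 19.

19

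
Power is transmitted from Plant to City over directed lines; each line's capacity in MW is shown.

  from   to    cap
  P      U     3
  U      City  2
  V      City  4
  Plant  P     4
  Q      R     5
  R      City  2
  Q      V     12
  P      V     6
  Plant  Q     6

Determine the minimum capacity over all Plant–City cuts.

8

Augment Plant→P→U→City: bottleneck 2, flow now 2.
Augment Plant→P→V→City: bottleneck 2, flow now 4.
Augment Plant→Q→R→City: bottleneck 2, flow now 6.
Augment Plant→Q→V→City: bottleneck 2, flow now 8.
No augmenting path remains; maximum flow = 8.
By max-flow min-cut, the minimum cut capacity equals the max flow.
In the residual graph, reachable from Plant: {Plant, P, Q, R, U, V}.
Min-cut edges: R→City (2), U→City (2), V→City (4); capacity 2 + 2 + 4 = 8.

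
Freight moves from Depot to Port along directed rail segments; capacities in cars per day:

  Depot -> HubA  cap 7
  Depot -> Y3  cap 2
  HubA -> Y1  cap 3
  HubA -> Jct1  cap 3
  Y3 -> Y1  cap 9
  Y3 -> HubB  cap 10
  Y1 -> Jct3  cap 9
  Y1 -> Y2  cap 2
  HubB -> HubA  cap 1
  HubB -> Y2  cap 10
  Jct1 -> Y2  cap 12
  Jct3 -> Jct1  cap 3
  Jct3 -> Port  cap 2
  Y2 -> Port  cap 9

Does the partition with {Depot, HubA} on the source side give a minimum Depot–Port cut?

Given cut capacity: 2 + 3 + 3 = 8.
Augment Depot→HubA→Y1→Jct3→Port: bottleneck 2, flow now 2.
Augment Depot→HubA→Y1→Y2→Port: bottleneck 1, flow now 3.
Augment Depot→HubA→Jct1→Y2→Port: bottleneck 3, flow now 6.
Augment Depot→Y3→Y1→Y2→Port: bottleneck 1, flow now 7.
Augment Depot→Y3→HubB→Y2→Port: bottleneck 1, flow now 8.
No augmenting path remains; maximum flow = 8.
Cut capacity 8 equals the max flow, so it is a minimum cut.

Yes — it is a minimum cut (capacity 8).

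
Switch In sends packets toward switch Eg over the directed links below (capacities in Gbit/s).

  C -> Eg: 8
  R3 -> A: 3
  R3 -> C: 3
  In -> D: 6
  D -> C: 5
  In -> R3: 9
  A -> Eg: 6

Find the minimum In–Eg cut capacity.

11

Augment In→R3→A→Eg: bottleneck 3, flow now 3.
Augment In→R3→C→Eg: bottleneck 3, flow now 6.
Augment In→D→C→Eg: bottleneck 5, flow now 11.
No augmenting path remains; maximum flow = 11.
By max-flow min-cut, the minimum cut capacity equals the max flow.
In the residual graph, reachable from In: {In, R3, D}.
Min-cut edges: R3→A (3), R3→C (3), D→C (5); capacity 3 + 3 + 5 = 11.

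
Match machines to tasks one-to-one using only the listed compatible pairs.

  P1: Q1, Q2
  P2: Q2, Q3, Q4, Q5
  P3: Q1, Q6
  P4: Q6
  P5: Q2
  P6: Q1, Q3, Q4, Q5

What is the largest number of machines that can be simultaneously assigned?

5

Unit-capacity flow: source→left, listed edges, right→sink; max matching = max flow.
Augmenting path P1→Q1 (+1); matched 1.
Augmenting path P2→Q2 (+1); matched 2.
Augmenting path P3→Q6 (+1); matched 3.
Augmenting path P6→Q3 (+1); matched 4.
Augmenting path P5→Q2→P2→Q4 (+1); matched 5.
No augmenting path remains; maximum matching = 5.
König certificate: {P2, P6, Q1, Q2, Q6} is a vertex cover of size 5 (every listed pair touches it), so no matching can be larger.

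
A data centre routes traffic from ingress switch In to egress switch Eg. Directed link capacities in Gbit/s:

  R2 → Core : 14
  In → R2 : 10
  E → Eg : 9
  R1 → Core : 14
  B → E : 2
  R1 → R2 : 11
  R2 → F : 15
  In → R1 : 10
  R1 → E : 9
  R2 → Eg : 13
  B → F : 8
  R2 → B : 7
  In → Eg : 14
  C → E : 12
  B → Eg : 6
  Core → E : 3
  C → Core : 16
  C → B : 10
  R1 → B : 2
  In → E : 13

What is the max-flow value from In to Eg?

Augment In→Eg: bottleneck 14, flow now 14.
Augment In→R2→Eg: bottleneck 10, flow now 24.
Augment In→E→Eg: bottleneck 9, flow now 33.
Augment In→R1→R2→Eg: bottleneck 3, flow now 36.
Augment In→R1→B→Eg: bottleneck 2, flow now 38.
Augment In→R1→R2→B→Eg: bottleneck 4, flow now 42.
No augmenting path remains; maximum flow = 42.
In the residual graph, reachable from In: {In, R1, R2, B, F, Core, E}.
Min-cut edges: In→Eg (14), R2→Eg (13), B→Eg (6), E→Eg (9); capacity 14 + 13 + 6 + 9 = 42.
This cut is saturated, so no flow can exceed 42.

42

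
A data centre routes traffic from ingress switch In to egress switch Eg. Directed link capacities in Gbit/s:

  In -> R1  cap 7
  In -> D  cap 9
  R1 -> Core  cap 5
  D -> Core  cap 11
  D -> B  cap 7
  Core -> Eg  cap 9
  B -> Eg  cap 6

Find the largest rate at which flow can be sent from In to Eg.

Augment In→R1→Core→Eg: bottleneck 5, flow now 5.
Augment In→D→Core→Eg: bottleneck 4, flow now 9.
Augment In→D→B→Eg: bottleneck 5, flow now 14.
No augmenting path remains; maximum flow = 14.
In the residual graph, reachable from In: {In, R1}.
Min-cut edges: In→D (9), R1→Core (5); capacity 9 + 5 = 14.
This cut is saturated, so no flow can exceed 14.

14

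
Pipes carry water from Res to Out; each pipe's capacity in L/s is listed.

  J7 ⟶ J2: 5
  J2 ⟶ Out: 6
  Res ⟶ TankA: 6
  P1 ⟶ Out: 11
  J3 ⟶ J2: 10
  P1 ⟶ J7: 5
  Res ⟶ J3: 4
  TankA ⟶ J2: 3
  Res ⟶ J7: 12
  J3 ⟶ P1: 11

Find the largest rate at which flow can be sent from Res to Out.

Augment Res→TankA→J2→Out: bottleneck 3, flow now 3.
Augment Res→J7→J2→Out: bottleneck 3, flow now 6.
Augment Res→J3→P1→Out: bottleneck 4, flow now 10.
No augmenting path remains; maximum flow = 10.
In the residual graph, reachable from Res: {Res, TankA, J7, J2}.
Min-cut edges: Res→J3 (4), J2→Out (6); capacity 4 + 6 = 10.
This cut is saturated, so no flow can exceed 10.

10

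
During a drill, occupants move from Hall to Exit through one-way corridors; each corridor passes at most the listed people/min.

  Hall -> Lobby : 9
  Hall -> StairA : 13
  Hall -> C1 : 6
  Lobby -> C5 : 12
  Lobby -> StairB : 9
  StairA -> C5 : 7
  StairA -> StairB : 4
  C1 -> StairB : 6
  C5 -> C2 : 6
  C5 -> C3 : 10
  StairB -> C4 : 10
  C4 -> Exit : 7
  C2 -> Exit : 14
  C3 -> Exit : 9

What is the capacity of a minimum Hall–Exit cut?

Augment Hall→Lobby→C5→C2→Exit: bottleneck 6, flow now 6.
Augment Hall→Lobby→C5→C3→Exit: bottleneck 3, flow now 9.
Augment Hall→StairA→C5→C3→Exit: bottleneck 6, flow now 15.
Augment Hall→StairA→StairB→C4→Exit: bottleneck 4, flow now 19.
Augment Hall→C1→StairB→C4→Exit: bottleneck 3, flow now 22.
No augmenting path remains; maximum flow = 22.
By max-flow min-cut, the minimum cut capacity equals the max flow.
In the residual graph, reachable from Hall: {Hall, Lobby, StairA, C1, C5, StairB, C4, C3}.
Min-cut edges: C5→C2 (6), C4→Exit (7), C3→Exit (9); capacity 6 + 7 + 9 = 22.

22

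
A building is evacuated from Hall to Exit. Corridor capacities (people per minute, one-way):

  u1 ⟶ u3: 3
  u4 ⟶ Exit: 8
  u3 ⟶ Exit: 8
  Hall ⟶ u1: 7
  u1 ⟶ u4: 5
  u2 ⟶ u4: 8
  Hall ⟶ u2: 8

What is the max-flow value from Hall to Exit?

11

Augment Hall→u1→u3→Exit: bottleneck 3, flow now 3.
Augment Hall→u1→u4→Exit: bottleneck 4, flow now 7.
Augment Hall→u2→u4→Exit: bottleneck 4, flow now 11.
No augmenting path remains; maximum flow = 11.
In the residual graph, reachable from Hall: {Hall, u1, u2, u4}.
Min-cut edges: u1→u3 (3), u4→Exit (8); capacity 3 + 8 = 11.
This cut is saturated, so no flow can exceed 11.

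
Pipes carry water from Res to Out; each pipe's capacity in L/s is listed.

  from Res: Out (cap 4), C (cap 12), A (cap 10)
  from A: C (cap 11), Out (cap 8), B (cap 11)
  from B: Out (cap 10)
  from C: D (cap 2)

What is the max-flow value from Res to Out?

Augment Res→Out: bottleneck 4, flow now 4.
Augment Res→A→Out: bottleneck 8, flow now 12.
Augment Res→A→B→Out: bottleneck 2, flow now 14.
No augmenting path remains; maximum flow = 14.
In the residual graph, reachable from Res: {Res, C, D}.
Min-cut edges: Res→A (10), Res→Out (4); capacity 10 + 4 = 14.
This cut is saturated, so no flow can exceed 14.

14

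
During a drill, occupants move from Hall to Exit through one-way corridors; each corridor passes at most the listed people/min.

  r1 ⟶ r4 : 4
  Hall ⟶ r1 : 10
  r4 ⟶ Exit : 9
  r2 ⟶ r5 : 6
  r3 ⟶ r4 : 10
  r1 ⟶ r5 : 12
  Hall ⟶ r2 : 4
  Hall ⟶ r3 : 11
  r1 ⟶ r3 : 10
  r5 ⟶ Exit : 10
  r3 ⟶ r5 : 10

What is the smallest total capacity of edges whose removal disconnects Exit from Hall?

Augment Hall→r1→r4→Exit: bottleneck 4, flow now 4.
Augment Hall→r1→r5→Exit: bottleneck 6, flow now 10.
Augment Hall→r2→r5→Exit: bottleneck 4, flow now 14.
Augment Hall→r3→r4→Exit: bottleneck 5, flow now 19.
No augmenting path remains; maximum flow = 19.
By max-flow min-cut, the minimum cut capacity equals the max flow.
In the residual graph, reachable from Hall: {Hall, r1, r2, r3, r4, r5}.
Min-cut edges: r4→Exit (9), r5→Exit (10); capacity 9 + 10 = 19.

19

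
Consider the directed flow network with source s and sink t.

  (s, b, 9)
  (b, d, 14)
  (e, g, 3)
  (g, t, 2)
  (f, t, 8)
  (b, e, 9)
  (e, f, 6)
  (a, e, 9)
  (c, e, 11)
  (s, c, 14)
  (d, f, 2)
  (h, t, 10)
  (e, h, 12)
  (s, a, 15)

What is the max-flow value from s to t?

20

Augment s→a→e→f→t: bottleneck 6, flow now 6.
Augment s→a→e→g→t: bottleneck 2, flow now 8.
Augment s→a→e→h→t: bottleneck 1, flow now 9.
Augment s→b→d→f→t: bottleneck 2, flow now 11.
Augment s→b→e→h→t: bottleneck 7, flow now 18.
Augment s→c→e→h→t: bottleneck 2, flow now 20.
No augmenting path remains; maximum flow = 20.
In the residual graph, reachable from s: {s, a, b, c, d, e, g, h}.
Min-cut edges: d→f (2), e→f (6), g→t (2), h→t (10); capacity 2 + 6 + 2 + 10 = 20.
This cut is saturated, so no flow can exceed 20.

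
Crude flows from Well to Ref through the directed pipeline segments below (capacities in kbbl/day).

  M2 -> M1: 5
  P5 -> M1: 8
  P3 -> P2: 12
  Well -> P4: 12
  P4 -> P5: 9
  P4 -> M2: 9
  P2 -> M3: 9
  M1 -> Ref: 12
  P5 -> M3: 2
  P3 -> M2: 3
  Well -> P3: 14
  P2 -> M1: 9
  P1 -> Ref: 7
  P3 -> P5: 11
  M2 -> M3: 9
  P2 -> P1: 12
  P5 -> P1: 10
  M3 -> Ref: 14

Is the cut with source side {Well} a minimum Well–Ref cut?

Yes — it is a minimum cut (capacity 26).

Given cut capacity: 14 + 12 = 26.
Augment Well→P3→M2→M3→Ref: bottleneck 3, flow now 3.
Augment Well→P3→P5→P1→Ref: bottleneck 7, flow now 10.
Augment Well→P3→P5→M3→Ref: bottleneck 2, flow now 12.
Augment Well→P3→P5→M1→Ref: bottleneck 2, flow now 14.
Augment Well→P4→M2→M3→Ref: bottleneck 6, flow now 20.
Augment Well→P4→M2→M1→Ref: bottleneck 3, flow now 23.
Augment Well→P4→P5→M1→Ref: bottleneck 3, flow now 26.
No augmenting path remains; maximum flow = 26.
Cut capacity 26 equals the max flow, so it is a minimum cut.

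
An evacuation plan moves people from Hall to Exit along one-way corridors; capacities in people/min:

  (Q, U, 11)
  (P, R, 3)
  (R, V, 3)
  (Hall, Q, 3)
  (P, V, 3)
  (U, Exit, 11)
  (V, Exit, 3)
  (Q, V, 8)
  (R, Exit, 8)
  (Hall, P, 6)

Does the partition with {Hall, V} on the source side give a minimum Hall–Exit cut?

Given cut capacity: 6 + 3 + 3 = 12.
Augment Hall→P→R→Exit: bottleneck 3, flow now 3.
Augment Hall→P→V→Exit: bottleneck 3, flow now 6.
Augment Hall→Q→U→Exit: bottleneck 3, flow now 9.
No augmenting path remains; maximum flow = 9.
In the residual graph, reachable from Hall: {Hall}.
Min-cut edges: Hall→P (6), Hall→Q (3); capacity 6 + 3 = 9.
Cut capacity 12 exceeds the max flow 9, so it is not minimum.

No — its capacity is 12, but the minimum cut has capacity 9.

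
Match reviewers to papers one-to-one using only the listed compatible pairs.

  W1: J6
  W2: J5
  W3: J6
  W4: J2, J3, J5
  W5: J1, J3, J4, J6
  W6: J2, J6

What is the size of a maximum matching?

Unit-capacity flow: source→left, listed edges, right→sink; max matching = max flow.
Augmenting path W1→J6 (+1); matched 1.
Augmenting path W2→J5 (+1); matched 2.
Augmenting path W4→J2 (+1); matched 3.
Augmenting path W5→J1 (+1); matched 4.
Augmenting path W6→J2→W4→J3 (+1); matched 5.
No augmenting path remains; maximum matching = 5.
König certificate: {W2, W4, W5, W6, J6} is a vertex cover of size 5 (every listed pair touches it), so no matching can be larger.

5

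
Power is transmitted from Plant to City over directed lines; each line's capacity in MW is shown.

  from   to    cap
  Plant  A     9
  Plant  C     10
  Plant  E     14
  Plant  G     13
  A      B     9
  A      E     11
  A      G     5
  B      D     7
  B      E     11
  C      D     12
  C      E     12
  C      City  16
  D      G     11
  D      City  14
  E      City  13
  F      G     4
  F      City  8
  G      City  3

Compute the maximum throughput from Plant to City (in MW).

Augment Plant→C→City: bottleneck 10, flow now 10.
Augment Plant→E→City: bottleneck 13, flow now 23.
Augment Plant→G→City: bottleneck 3, flow now 26.
Augment Plant→A→B→D→City: bottleneck 7, flow now 33.
No augmenting path remains; maximum flow = 33.
In the residual graph, reachable from Plant: {Plant, A, B, E, G}.
Min-cut edges: Plant→C (10), B→D (7), E→City (13), G→City (3); capacity 10 + 7 + 13 + 3 = 33.
This cut is saturated, so no flow can exceed 33.

33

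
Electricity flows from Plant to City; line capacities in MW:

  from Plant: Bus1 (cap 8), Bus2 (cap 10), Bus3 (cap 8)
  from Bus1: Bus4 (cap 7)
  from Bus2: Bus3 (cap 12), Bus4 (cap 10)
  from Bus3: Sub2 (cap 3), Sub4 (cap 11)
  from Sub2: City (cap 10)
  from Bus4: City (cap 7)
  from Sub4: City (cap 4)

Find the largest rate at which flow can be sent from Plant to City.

Augment Plant→Bus1→Bus4→City: bottleneck 7, flow now 7.
Augment Plant→Bus3→Sub2→City: bottleneck 3, flow now 10.
Augment Plant→Bus3→Sub4→City: bottleneck 4, flow now 14.
No augmenting path remains; maximum flow = 14.
In the residual graph, reachable from Plant: {Plant, Bus1, Bus2, Bus3, Bus4, Sub4}.
Min-cut edges: Bus3→Sub2 (3), Bus4→City (7), Sub4→City (4); capacity 3 + 7 + 4 = 14.
This cut is saturated, so no flow can exceed 14.

14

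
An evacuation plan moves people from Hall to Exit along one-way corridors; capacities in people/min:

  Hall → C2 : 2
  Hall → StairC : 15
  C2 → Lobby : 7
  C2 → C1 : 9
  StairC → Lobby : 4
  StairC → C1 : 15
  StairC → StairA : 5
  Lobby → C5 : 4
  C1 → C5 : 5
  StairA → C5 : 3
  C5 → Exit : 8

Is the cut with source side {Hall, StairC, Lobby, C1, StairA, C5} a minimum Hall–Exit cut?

Given cut capacity: 2 + 8 = 10.
Augment Hall→C2→Lobby→C5→Exit: bottleneck 2, flow now 2.
Augment Hall→StairC→Lobby→C5→Exit: bottleneck 2, flow now 4.
Augment Hall→StairC→C1→C5→Exit: bottleneck 4, flow now 8.
No augmenting path remains; maximum flow = 8.
In the residual graph, reachable from Hall: {Hall, C2, StairC, Lobby, C1, StairA, C5}.
Min-cut edges: C5→Exit (8); capacity 8 = 8.
Cut capacity 10 exceeds the max flow 8, so it is not minimum.

No — its capacity is 10, but the minimum cut has capacity 8.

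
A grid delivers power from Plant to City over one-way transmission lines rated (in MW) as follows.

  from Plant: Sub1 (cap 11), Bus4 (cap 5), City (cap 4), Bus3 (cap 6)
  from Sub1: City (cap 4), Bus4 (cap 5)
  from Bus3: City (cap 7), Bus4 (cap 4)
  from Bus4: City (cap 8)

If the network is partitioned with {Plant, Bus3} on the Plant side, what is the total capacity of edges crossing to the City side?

Edges leaving {Plant, Bus3}: Plant→Sub1 (11), Plant→Bus4 (5), Plant→City (4), Bus3→Bus4 (4), Bus3→City (7).
Cut capacity = 11 + 5 + 4 + 4 + 7 = 31.

31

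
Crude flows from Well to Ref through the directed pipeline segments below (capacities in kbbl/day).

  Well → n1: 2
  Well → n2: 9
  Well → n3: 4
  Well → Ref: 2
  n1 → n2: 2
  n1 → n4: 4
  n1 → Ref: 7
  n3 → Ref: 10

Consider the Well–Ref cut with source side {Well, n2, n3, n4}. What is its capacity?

14

Edges leaving {Well, n2, n3, n4}: Well→n1 (2), Well→Ref (2), n3→Ref (10).
Cut capacity = 2 + 2 + 10 = 14.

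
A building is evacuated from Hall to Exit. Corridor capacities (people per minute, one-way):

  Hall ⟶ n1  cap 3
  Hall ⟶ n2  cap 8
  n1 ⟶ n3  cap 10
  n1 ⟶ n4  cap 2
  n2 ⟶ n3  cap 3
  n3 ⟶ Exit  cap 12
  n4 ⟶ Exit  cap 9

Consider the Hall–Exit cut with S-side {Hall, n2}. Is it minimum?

Given cut capacity: 3 + 3 = 6.
Augment Hall→n1→n3→Exit: bottleneck 3, flow now 3.
Augment Hall→n2→n3→Exit: bottleneck 3, flow now 6.
No augmenting path remains; maximum flow = 6.
Cut capacity 6 equals the max flow, so it is a minimum cut.

Yes — it is a minimum cut (capacity 6).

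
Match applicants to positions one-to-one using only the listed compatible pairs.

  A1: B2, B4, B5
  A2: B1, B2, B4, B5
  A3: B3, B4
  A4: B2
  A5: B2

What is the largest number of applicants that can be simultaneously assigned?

4

Unit-capacity flow: source→left, listed edges, right→sink; max matching = max flow.
Augmenting path A1→B2 (+1); matched 1.
Augmenting path A2→B1 (+1); matched 2.
Augmenting path A3→B3 (+1); matched 3.
Augmenting path A4→B2→A1→B4 (+1); matched 4.
No augmenting path remains; maximum matching = 4.
König certificate: {A1, A2, A3, B2} is a vertex cover of size 4 (every listed pair touches it), so no matching can be larger.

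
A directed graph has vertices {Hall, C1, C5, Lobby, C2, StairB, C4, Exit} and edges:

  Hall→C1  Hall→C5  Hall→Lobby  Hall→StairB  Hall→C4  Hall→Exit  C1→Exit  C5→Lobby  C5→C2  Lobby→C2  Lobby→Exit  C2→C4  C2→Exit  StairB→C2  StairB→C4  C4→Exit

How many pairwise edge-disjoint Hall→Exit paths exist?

5

Assign every edge capacity 1; by Menger, the answer equals the max flow.
Path Hall→Exit (+1); total 1.
Path Hall→C1→Exit (+1); total 2.
Path Hall→Lobby→Exit (+1); total 3.
Path Hall→C4→Exit (+1); total 4.
Path Hall→C5→C2→Exit (+1); total 5.
No residual Hall→Exit path; max flow = 5.
Certifying cut of size 5: {C2→Exit, C4→Exit, Hall→C1, Hall→Exit, Lobby→Exit}.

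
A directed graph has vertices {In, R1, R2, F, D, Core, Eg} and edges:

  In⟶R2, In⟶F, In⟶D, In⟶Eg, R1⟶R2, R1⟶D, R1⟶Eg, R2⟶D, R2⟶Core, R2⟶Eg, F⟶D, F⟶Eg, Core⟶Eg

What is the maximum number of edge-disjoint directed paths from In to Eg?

3

Assign every edge capacity 1; by Menger, the answer equals the max flow.
Path In→Eg (+1); total 1.
Path In→R2→Eg (+1); total 2.
Path In→F→Eg (+1); total 3.
No residual In→Eg path; max flow = 3.
Certifying cut of size 3: {In→Eg, In→F, In→R2}.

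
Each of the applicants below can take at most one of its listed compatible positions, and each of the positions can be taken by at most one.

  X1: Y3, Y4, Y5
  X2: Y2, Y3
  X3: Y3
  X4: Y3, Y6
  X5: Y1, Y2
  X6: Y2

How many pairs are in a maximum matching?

5

Unit-capacity flow: source→left, listed edges, right→sink; max matching = max flow.
Augmenting path X1→Y3 (+1); matched 1.
Augmenting path X2→Y2 (+1); matched 2.
Augmenting path X4→Y6 (+1); matched 3.
Augmenting path X5→Y1 (+1); matched 4.
Augmenting path X3→Y3→X1→Y4 (+1); matched 5.
No augmenting path remains; maximum matching = 5.
König certificate: {X1, X4, X5, Y2, Y3} is a vertex cover of size 5 (every listed pair touches it), so no matching can be larger.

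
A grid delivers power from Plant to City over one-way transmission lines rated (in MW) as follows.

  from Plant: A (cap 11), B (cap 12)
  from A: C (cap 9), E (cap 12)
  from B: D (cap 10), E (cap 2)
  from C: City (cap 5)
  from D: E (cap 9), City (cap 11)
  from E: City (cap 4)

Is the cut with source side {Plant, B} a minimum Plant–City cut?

No — its capacity is 23, but the minimum cut has capacity 19.

Given cut capacity: 11 + 10 + 2 = 23.
Augment Plant→A→C→City: bottleneck 5, flow now 5.
Augment Plant→A→E→City: bottleneck 4, flow now 9.
Augment Plant→B→D→City: bottleneck 10, flow now 19.
No augmenting path remains; maximum flow = 19.
In the residual graph, reachable from Plant: {Plant, A, B, C, E}.
Min-cut edges: B→D (10), C→City (5), E→City (4); capacity 10 + 5 + 4 = 19.
Cut capacity 23 exceeds the max flow 19, so it is not minimum.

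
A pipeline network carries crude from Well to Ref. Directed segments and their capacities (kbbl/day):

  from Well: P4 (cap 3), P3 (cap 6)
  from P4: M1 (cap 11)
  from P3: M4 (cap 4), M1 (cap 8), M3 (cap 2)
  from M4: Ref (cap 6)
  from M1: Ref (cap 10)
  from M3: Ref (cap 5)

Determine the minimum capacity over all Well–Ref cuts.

Augment Well→P4→M1→Ref: bottleneck 3, flow now 3.
Augment Well→P3→M4→Ref: bottleneck 4, flow now 7.
Augment Well→P3→M1→Ref: bottleneck 2, flow now 9.
No augmenting path remains; maximum flow = 9.
By max-flow min-cut, the minimum cut capacity equals the max flow.
In the residual graph, reachable from Well: {Well}.
Min-cut edges: Well→P4 (3), Well→P3 (6); capacity 3 + 6 = 9.

9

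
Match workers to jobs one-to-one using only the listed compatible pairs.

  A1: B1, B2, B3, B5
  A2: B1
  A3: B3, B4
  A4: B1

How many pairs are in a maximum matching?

Unit-capacity flow: source→left, listed edges, right→sink; max matching = max flow.
Augmenting path A1→B1 (+1); matched 1.
Augmenting path A3→B3 (+1); matched 2.
Augmenting path A2→B1→A1→B2 (+1); matched 3.
No augmenting path remains; maximum matching = 3.
König certificate: {A1, A3, B1} is a vertex cover of size 3 (every listed pair touches it), so no matching can be larger.

3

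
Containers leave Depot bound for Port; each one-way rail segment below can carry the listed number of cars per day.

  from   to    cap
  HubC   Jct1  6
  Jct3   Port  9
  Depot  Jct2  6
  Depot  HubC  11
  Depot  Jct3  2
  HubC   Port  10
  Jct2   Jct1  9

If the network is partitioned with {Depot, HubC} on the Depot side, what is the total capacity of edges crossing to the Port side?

Edges leaving {Depot, HubC}: Depot→Jct2 (6), Depot→Jct3 (2), HubC→Jct1 (6), HubC→Port (10).
Cut capacity = 6 + 2 + 6 + 10 = 24.

24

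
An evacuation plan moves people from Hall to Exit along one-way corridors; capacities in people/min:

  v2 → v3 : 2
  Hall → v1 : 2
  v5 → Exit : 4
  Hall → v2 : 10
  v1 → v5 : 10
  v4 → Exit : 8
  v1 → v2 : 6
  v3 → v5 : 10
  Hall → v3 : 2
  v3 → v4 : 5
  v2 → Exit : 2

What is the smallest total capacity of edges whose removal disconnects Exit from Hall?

8

Augment Hall→v2→Exit: bottleneck 2, flow now 2.
Augment Hall→v1→v5→Exit: bottleneck 2, flow now 4.
Augment Hall→v3→v4→Exit: bottleneck 2, flow now 6.
Augment Hall→v2→v3→v4→Exit: bottleneck 2, flow now 8.
No augmenting path remains; maximum flow = 8.
By max-flow min-cut, the minimum cut capacity equals the max flow.
In the residual graph, reachable from Hall: {Hall, v2}.
Min-cut edges: Hall→v1 (2), Hall→v3 (2), v2→v3 (2), v2→Exit (2); capacity 2 + 2 + 2 + 2 = 8.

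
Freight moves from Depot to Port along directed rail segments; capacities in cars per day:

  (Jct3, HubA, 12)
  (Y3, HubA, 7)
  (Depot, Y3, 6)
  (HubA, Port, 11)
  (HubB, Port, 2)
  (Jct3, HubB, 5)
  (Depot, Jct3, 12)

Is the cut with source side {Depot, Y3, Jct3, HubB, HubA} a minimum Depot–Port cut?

Yes — it is a minimum cut (capacity 13).

Given cut capacity: 2 + 11 = 13.
Augment Depot→Y3→HubA→Port: bottleneck 6, flow now 6.
Augment Depot→Jct3→HubB→Port: bottleneck 2, flow now 8.
Augment Depot→Jct3→HubA→Port: bottleneck 5, flow now 13.
No augmenting path remains; maximum flow = 13.
Cut capacity 13 equals the max flow, so it is a minimum cut.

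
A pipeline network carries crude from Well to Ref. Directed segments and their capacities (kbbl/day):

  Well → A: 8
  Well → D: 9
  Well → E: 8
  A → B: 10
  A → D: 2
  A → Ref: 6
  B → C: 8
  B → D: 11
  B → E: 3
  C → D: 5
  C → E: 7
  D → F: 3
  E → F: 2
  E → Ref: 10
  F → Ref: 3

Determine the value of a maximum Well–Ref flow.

Augment Well→A→Ref: bottleneck 6, flow now 6.
Augment Well→E→Ref: bottleneck 8, flow now 14.
Augment Well→D→F→Ref: bottleneck 3, flow now 17.
Augment Well→A→B→E→Ref: bottleneck 2, flow now 19.
No augmenting path remains; maximum flow = 19.
In the residual graph, reachable from Well: {Well, D}.
Min-cut edges: Well→A (8), Well→E (8), D→F (3); capacity 8 + 8 + 3 = 19.
This cut is saturated, so no flow can exceed 19.

19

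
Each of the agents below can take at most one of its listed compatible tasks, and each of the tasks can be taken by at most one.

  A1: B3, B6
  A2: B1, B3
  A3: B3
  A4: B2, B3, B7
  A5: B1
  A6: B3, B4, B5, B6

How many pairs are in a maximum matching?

Unit-capacity flow: source→left, listed edges, right→sink; max matching = max flow.
Augmenting path A1→B3 (+1); matched 1.
Augmenting path A2→B1 (+1); matched 2.
Augmenting path A4→B2 (+1); matched 3.
Augmenting path A6→B4 (+1); matched 4.
Augmenting path A3→B3→A1→B6 (+1); matched 5.
No augmenting path remains; maximum matching = 5.
König certificate: {A1, A4, A6, B1, B3} is a vertex cover of size 5 (every listed pair touches it), so no matching can be larger.

5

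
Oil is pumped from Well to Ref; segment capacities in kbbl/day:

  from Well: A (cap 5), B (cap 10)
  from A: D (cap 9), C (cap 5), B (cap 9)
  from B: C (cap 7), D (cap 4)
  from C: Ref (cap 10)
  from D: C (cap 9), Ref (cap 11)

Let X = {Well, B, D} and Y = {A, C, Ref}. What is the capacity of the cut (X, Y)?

32

Edges leaving {Well, B, D}: Well→A (5), B→C (7), D→C (9), D→Ref (11).
Cut capacity = 5 + 7 + 9 + 11 = 32.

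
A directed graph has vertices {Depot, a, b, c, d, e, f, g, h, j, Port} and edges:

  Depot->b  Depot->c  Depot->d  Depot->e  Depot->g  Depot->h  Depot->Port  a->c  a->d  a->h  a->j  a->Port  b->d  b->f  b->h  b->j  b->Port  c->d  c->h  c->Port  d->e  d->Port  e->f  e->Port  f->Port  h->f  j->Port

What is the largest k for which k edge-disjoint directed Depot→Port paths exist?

6

Assign every edge capacity 1; by Menger, the answer equals the max flow.
Path Depot→Port (+1); total 1.
Path Depot→b→Port (+1); total 2.
Path Depot→c→Port (+1); total 3.
Path Depot→d→Port (+1); total 4.
Path Depot→e→Port (+1); total 5.
Path Depot→h→f→Port (+1); total 6.
No residual Depot→Port path; max flow = 6.
Certifying cut of size 6: {Depot→Port, Depot→b, Depot→c, Depot→d, Depot→e, Depot→h}.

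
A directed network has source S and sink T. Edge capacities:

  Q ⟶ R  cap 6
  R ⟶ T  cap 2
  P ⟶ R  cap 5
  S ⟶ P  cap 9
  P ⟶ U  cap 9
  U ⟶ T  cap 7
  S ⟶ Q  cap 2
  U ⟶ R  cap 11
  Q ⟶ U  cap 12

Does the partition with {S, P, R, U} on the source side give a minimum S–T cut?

No — its capacity is 11, but the minimum cut has capacity 9.

Given cut capacity: 2 + 2 + 7 = 11.
Augment S→P→R→T: bottleneck 2, flow now 2.
Augment S→P→U→T: bottleneck 7, flow now 9.
No augmenting path remains; maximum flow = 9.
In the residual graph, reachable from S: {S, P, Q, R, U}.
Min-cut edges: R→T (2), U→T (7); capacity 2 + 7 = 9.
Cut capacity 11 exceeds the max flow 9, so it is not minimum.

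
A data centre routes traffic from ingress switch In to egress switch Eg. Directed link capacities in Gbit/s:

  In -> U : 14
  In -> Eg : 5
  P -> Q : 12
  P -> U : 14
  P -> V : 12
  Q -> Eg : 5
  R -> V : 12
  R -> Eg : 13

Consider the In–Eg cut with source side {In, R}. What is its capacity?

44

Edges leaving {In, R}: In→U (14), In→Eg (5), R→V (12), R→Eg (13).
Cut capacity = 14 + 5 + 12 + 13 = 44.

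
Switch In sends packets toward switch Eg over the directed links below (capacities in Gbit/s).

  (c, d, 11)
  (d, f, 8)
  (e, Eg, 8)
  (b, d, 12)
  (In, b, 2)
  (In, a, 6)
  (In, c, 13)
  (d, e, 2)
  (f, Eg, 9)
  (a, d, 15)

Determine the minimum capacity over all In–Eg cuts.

10

Augment In→a→d→e→Eg: bottleneck 2, flow now 2.
Augment In→a→d→f→Eg: bottleneck 4, flow now 6.
Augment In→b→d→f→Eg: bottleneck 2, flow now 8.
Augment In→c→d→f→Eg: bottleneck 2, flow now 10.
No augmenting path remains; maximum flow = 10.
By max-flow min-cut, the minimum cut capacity equals the max flow.
In the residual graph, reachable from In: {In, a, b, c, d}.
Min-cut edges: d→e (2), d→f (8); capacity 2 + 8 = 10.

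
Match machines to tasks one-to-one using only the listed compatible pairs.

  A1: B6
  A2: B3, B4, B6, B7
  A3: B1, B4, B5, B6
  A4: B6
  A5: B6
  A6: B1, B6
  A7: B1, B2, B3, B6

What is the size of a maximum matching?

Unit-capacity flow: source→left, listed edges, right→sink; max matching = max flow.
Augmenting path A1→B6 (+1); matched 1.
Augmenting path A2→B3 (+1); matched 2.
Augmenting path A3→B1 (+1); matched 3.
Augmenting path A7→B2 (+1); matched 4.
Augmenting path A6→B1→A3→B4 (+1); matched 5.
No augmenting path remains; maximum matching = 5.
König certificate: {A2, A3, A6, A7, B6} is a vertex cover of size 5 (every listed pair touches it), so no matching can be larger.

5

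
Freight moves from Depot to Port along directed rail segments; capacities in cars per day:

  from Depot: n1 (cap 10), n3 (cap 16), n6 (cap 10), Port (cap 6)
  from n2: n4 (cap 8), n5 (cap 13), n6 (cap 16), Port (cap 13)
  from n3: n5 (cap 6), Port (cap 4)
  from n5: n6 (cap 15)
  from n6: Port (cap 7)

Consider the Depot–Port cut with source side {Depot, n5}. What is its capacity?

57

Edges leaving {Depot, n5}: Depot→n1 (10), Depot→n3 (16), Depot→n6 (10), Depot→Port (6), n5→n6 (15).
Cut capacity = 10 + 16 + 10 + 6 + 15 = 57.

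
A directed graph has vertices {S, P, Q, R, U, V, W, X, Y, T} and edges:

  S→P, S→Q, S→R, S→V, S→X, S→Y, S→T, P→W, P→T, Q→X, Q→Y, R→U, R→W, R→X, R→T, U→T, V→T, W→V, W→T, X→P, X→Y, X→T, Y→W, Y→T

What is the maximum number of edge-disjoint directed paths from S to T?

7

Assign every edge capacity 1; by Menger, the answer equals the max flow.
Path S→T (+1); total 1.
Path S→P→T (+1); total 2.
Path S→R→T (+1); total 3.
Path S→V→T (+1); total 4.
Path S→X→T (+1); total 5.
Path S→Y→T (+1); total 6.
Path S→Q→Y→W→T (+1); total 7.
No residual S→T path; max flow = 7.
Certifying cut of size 7: {S→P, S→Q, S→R, S→T, S→V, S→X, S→Y}.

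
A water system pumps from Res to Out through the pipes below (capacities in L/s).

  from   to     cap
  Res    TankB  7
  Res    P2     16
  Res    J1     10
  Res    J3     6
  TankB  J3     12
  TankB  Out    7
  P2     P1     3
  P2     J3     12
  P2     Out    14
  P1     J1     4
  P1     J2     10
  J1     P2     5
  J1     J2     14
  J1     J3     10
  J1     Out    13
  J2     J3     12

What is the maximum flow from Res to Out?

Augment Res→TankB→Out: bottleneck 7, flow now 7.
Augment Res→P2→Out: bottleneck 14, flow now 21.
Augment Res→J1→Out: bottleneck 10, flow now 31.
Augment Res→P2→P1→J1→Out: bottleneck 2, flow now 33.
No augmenting path remains; maximum flow = 33.
In the residual graph, reachable from Res: {Res, J3}.
Min-cut edges: Res→TankB (7), Res→P2 (16), Res→J1 (10); capacity 7 + 16 + 10 = 33.
This cut is saturated, so no flow can exceed 33.

33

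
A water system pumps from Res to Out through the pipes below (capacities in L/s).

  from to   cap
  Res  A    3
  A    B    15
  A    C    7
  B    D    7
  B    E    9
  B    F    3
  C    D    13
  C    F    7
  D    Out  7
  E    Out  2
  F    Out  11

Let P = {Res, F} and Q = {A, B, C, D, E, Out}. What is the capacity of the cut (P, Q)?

Edges leaving {Res, F}: Res→A (3), F→Out (11).
Cut capacity = 3 + 11 = 14.

14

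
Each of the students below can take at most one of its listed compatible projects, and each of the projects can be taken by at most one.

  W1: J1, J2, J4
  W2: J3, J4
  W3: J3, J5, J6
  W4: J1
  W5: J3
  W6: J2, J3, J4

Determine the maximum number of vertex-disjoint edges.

5

Unit-capacity flow: source→left, listed edges, right→sink; max matching = max flow.
Augmenting path W1→J1 (+1); matched 1.
Augmenting path W2→J3 (+1); matched 2.
Augmenting path W3→J5 (+1); matched 3.
Augmenting path W6→J2 (+1); matched 4.
Augmenting path W4→J1→W1→J4 (+1); matched 5.
No augmenting path remains; maximum matching = 5.
König certificate: {W3, J1, J2, J3, J4} is a vertex cover of size 5 (every listed pair touches it), so no matching can be larger.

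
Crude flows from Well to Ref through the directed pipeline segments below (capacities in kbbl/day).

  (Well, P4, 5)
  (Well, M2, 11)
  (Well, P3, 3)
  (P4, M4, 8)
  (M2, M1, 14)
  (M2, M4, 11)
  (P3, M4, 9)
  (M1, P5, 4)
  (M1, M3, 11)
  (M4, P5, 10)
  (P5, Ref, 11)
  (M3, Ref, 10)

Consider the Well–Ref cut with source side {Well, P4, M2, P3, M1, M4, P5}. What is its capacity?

22

Edges leaving {Well, P4, M2, P3, M1, M4, P5}: M1→M3 (11), P5→Ref (11).
Cut capacity = 11 + 11 = 22.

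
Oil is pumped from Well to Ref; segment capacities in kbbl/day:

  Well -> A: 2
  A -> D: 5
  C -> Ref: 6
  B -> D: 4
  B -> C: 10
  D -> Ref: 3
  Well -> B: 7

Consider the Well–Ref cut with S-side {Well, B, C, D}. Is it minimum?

No — its capacity is 11, but the minimum cut has capacity 9.

Given cut capacity: 2 + 6 + 3 = 11.
Augment Well→A→D→Ref: bottleneck 2, flow now 2.
Augment Well→B→C→Ref: bottleneck 6, flow now 8.
Augment Well→B→D→Ref: bottleneck 1, flow now 9.
No augmenting path remains; maximum flow = 9.
In the residual graph, reachable from Well: {Well}.
Min-cut edges: Well→A (2), Well→B (7); capacity 2 + 7 = 9.
Cut capacity 11 exceeds the max flow 9, so it is not minimum.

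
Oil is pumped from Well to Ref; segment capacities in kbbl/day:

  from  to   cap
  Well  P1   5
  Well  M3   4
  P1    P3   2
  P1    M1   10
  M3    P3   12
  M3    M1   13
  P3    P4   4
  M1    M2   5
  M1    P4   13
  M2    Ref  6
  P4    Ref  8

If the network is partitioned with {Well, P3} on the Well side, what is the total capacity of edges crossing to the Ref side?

13

Edges leaving {Well, P3}: Well→P1 (5), Well→M3 (4), P3→P4 (4).
Cut capacity = 5 + 4 + 4 = 13.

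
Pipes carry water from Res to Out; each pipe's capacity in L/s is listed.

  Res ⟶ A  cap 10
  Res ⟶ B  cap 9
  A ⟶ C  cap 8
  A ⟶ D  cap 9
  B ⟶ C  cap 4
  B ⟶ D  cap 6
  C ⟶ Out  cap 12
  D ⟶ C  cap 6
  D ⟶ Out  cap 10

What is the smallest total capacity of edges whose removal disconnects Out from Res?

19

Augment Res→A→C→Out: bottleneck 8, flow now 8.
Augment Res→A→D→Out: bottleneck 2, flow now 10.
Augment Res→B→C→Out: bottleneck 4, flow now 14.
Augment Res→B→D→Out: bottleneck 5, flow now 19.
No augmenting path remains; maximum flow = 19.
By max-flow min-cut, the minimum cut capacity equals the max flow.
In the residual graph, reachable from Res: {Res}.
Min-cut edges: Res→A (10), Res→B (9); capacity 10 + 9 = 19.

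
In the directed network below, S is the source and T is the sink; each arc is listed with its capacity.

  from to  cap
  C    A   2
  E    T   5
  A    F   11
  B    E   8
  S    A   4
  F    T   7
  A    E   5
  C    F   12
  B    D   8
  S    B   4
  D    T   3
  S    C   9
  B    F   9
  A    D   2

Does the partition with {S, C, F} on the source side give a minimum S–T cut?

No — its capacity is 17, but the minimum cut has capacity 15.

Given cut capacity: 4 + 4 + 2 + 7 = 17.
Augment S→A→D→T: bottleneck 2, flow now 2.
Augment S→A→E→T: bottleneck 2, flow now 4.
Augment S→B→D→T: bottleneck 1, flow now 5.
Augment S→B→E→T: bottleneck 3, flow now 8.
Augment S→C→F→T: bottleneck 7, flow now 15.
No augmenting path remains; maximum flow = 15.
In the residual graph, reachable from S: {S, A, B, C, D, E, F}.
Min-cut edges: D→T (3), E→T (5), F→T (7); capacity 3 + 5 + 7 = 15.
Cut capacity 17 exceeds the max flow 15, so it is not minimum.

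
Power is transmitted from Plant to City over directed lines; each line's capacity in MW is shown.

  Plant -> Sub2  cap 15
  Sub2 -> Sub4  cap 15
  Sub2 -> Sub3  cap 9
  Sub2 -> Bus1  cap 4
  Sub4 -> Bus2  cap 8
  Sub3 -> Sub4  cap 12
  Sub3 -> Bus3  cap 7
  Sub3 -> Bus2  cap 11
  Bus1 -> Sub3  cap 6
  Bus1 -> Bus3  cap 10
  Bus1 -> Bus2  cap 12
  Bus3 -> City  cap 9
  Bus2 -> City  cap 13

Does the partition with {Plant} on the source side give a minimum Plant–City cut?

Yes — it is a minimum cut (capacity 15).

Given cut capacity: 15 = 15.
Augment Plant→Sub2→Sub4→Bus2→City: bottleneck 8, flow now 8.
Augment Plant→Sub2→Sub3→Bus3→City: bottleneck 7, flow now 15.
No augmenting path remains; maximum flow = 15.
Cut capacity 15 equals the max flow, so it is a minimum cut.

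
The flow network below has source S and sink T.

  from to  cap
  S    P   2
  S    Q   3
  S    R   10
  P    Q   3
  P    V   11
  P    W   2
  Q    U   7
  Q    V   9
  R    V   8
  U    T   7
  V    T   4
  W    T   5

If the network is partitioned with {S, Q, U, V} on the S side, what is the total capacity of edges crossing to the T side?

23

Edges leaving {S, Q, U, V}: S→P (2), S→R (10), U→T (7), V→T (4).
Cut capacity = 2 + 10 + 7 + 4 = 23.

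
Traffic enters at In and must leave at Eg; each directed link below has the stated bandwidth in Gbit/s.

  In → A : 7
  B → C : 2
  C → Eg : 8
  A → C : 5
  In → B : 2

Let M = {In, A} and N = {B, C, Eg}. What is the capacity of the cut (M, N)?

Edges leaving {In, A}: In→B (2), A→C (5).
Cut capacity = 2 + 5 = 7.

7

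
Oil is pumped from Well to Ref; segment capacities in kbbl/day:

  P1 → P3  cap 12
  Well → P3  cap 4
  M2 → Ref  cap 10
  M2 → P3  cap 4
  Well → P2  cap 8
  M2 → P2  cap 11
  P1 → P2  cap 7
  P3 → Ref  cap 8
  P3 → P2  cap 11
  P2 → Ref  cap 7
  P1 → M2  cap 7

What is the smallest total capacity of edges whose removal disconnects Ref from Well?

11

Augment Well→P3→Ref: bottleneck 4, flow now 4.
Augment Well→P2→Ref: bottleneck 7, flow now 11.
No augmenting path remains; maximum flow = 11.
By max-flow min-cut, the minimum cut capacity equals the max flow.
In the residual graph, reachable from Well: {Well, P2}.
Min-cut edges: Well→P3 (4), P2→Ref (7); capacity 4 + 7 = 11.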